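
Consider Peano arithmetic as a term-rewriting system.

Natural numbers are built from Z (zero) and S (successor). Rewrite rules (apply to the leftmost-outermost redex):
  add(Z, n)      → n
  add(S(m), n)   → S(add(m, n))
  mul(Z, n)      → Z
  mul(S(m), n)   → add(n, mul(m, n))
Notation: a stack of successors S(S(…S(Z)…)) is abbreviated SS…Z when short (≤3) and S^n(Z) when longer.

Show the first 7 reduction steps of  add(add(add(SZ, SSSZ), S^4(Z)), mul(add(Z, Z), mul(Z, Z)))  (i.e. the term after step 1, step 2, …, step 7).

  start: add(add(add(SZ, SSSZ), S^4(Z)), mul(add(Z, Z), mul(Z, Z)))
  →1  add(add(S(add(Z, SSSZ)), S^4(Z)), mul(add(Z, Z), mul(Z, Z)))
  →2  add(S(add(add(Z, SSSZ), S^4(Z))), mul(add(Z, Z), mul(Z, Z)))
  →3  S(add(add(add(Z, SSSZ), S^4(Z)), mul(add(Z, Z), mul(Z, Z))))
  →4  S(add(add(SSSZ, S^4(Z)), mul(add(Z, Z), mul(Z, Z))))
  →5  S(add(S(add(SSZ, S^4(Z))), mul(add(Z, Z), mul(Z, Z))))
  →6  S(S(add(add(SSZ, S^4(Z)), mul(add(Z, Z), mul(Z, Z)))))
  →7  S(S(add(S(add(SZ, S^4(Z))), mul(add(Z, Z), mul(Z, Z)))))

Answer: after 7 steps: S(S(add(S(add(SZ, S^4(Z))), mul(add(Z, Z), mul(Z, Z)))))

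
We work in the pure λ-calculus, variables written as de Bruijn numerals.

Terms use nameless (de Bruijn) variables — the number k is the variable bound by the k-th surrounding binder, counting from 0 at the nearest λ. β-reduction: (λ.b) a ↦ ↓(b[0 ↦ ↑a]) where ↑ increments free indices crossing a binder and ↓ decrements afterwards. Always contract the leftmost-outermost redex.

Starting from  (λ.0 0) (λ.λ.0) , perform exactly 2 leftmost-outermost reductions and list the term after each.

  start: (λ.0 0) (λ.λ.0)
  [1] (λ.λ.0) (λ.λ.0)
  [2] λ.0

Answer: after 2 steps: λ.0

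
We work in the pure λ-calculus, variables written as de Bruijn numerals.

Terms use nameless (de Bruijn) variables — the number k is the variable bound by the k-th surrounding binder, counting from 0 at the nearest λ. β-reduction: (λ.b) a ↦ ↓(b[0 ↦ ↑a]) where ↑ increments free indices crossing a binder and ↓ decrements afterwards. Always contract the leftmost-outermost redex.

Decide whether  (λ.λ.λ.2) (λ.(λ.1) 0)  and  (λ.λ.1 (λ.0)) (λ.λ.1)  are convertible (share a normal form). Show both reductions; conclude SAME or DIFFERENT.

Answer: SAME — A ⇓ λ.λ.λ.0, B ⇓ λ.λ.λ.0

Working:
Term A:
  start: (λ.λ.λ.2) (λ.(λ.1) 0)
  step 1: λ.λ.λ.(λ.1) 0
  step 2: λ.λ.λ.0

Term B:
  start: (λ.λ.1 (λ.0)) (λ.λ.1)
  step 1: λ.(λ.λ.1) (λ.0)
  step 2: λ.λ.λ.0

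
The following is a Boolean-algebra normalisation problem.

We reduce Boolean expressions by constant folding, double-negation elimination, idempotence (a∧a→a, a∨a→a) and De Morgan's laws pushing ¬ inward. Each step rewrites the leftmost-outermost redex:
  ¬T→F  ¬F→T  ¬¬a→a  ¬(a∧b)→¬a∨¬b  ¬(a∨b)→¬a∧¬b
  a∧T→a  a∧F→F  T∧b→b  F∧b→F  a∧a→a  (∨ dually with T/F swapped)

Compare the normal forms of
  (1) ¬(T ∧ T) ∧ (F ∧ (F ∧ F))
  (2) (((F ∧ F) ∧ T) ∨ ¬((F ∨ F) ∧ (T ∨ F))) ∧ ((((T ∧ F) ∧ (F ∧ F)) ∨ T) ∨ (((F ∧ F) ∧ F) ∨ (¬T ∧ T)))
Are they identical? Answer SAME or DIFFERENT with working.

Term A:
  start: ¬(T ∧ T) ∧ (F ∧ (F ∧ F))
  →1  (¬T ∨ ¬T) ∧ (F ∧ (F ∧ F))
  →2  ¬T ∧ (F ∧ (F ∧ F))
  →3  F ∧ (F ∧ (F ∧ F))
  →4  F

Term B:
  start: (((F ∧ F) ∧ T) ∨ ¬((F ∨ F) ∧ (T ∨ F))) ∧ ((((T ∧ F) ∧ (F ∧ F)) ∨ T) ∨ (((F ∧ F) ∧ F) ∨ (¬T ∧ T)))
  →1  ((F ∧ F) ∨ ¬((F ∨ F) ∧ (T ∨ F))) ∧ ((((T ∧ F) ∧ (F ∧ F)) ∨ T) ∨ (((F ∧ F) ∧ F) ∨ (¬T ∧ T)))
  →2  (F ∨ ¬((F ∨ F) ∧ (T ∨ F))) ∧ ((((T ∧ F) ∧ (F ∧ F)) ∨ T) ∨ (((F ∧ F) ∧ F) ∨ (¬T ∧ T)))
  →3  ¬((F ∨ F) ∧ (T ∨ F)) ∧ ((((T ∧ F) ∧ (F ∧ F)) ∨ T) ∨ (((F ∧ F) ∧ F) ∨ (¬T ∧ T)))
  →4  (¬(F ∨ F) ∨ ¬(T ∨ F)) ∧ ((((T ∧ F) ∧ (F ∧ F)) ∨ T) ∨ (((F ∧ F) ∧ F) ∨ (¬T ∧ T)))
  →5  ((¬F ∧ ¬F) ∨ ¬(T ∨ F)) ∧ ((((T ∧ F) ∧ (F ∧ F)) ∨ T) ∨ (((F ∧ F) ∧ F) ∨ (¬T ∧ T)))
  →6  (¬F ∨ ¬(T ∨ F)) ∧ ((((T ∧ F) ∧ (F ∧ F)) ∨ T) ∨ (((F ∧ F) ∧ F) ∨ (¬T ∧ T)))
  →7  (T ∨ ¬(T ∨ F)) ∧ ((((T ∧ F) ∧ (F ∧ F)) ∨ T) ∨ (((F ∧ F) ∧ F) ∨ (¬T ∧ T)))
  →8  T ∧ ((((T ∧ F) ∧ (F ∧ F)) ∨ T) ∨ (((F ∧ F) ∧ F) ∨ (¬T ∧ T)))
  →9  (((T ∧ F) ∧ (F ∧ F)) ∨ T) ∨ (((F ∧ F) ∧ F) ∨ (¬T ∧ T))
  →10  T ∨ (((F ∧ F) ∧ F) ∨ (¬T ∧ T))
  →11  T

Answer: DIFFERENT — A ⇓ F, B ⇓ T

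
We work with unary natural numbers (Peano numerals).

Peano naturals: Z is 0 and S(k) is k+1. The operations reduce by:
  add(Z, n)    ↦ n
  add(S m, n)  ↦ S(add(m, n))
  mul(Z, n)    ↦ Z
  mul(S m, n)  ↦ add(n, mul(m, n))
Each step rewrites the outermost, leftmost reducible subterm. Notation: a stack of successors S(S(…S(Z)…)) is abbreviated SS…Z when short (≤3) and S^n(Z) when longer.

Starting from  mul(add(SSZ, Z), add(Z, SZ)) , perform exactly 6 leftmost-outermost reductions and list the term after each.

Answer: after 6 steps: S(mul(S(add(Z, Z)), add(Z, SZ)))

Reduction:
  start: mul(add(SSZ, Z), add(Z, SZ))
  [1] mul(S(add(SZ, Z)), add(Z, SZ))
  [2] add(add(Z, SZ), mul(add(SZ, Z), add(Z, SZ)))
  [3] add(SZ, mul(add(SZ, Z), add(Z, SZ)))
  [4] S(add(Z, mul(add(SZ, Z), add(Z, SZ))))
  [5] S(mul(add(SZ, Z), add(Z, SZ)))
  [6] S(mul(S(add(Z, Z)), add(Z, SZ)))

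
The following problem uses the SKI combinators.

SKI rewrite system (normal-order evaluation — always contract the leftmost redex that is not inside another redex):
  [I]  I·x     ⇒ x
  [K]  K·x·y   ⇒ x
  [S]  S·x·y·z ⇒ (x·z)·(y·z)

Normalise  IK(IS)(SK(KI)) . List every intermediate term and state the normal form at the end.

  start: IK(IS)(SK(KI))
  [1] K(IS)(SK(KI))
  [2] IS
  [3] S

Answer: normal form = S  (in 3 steps)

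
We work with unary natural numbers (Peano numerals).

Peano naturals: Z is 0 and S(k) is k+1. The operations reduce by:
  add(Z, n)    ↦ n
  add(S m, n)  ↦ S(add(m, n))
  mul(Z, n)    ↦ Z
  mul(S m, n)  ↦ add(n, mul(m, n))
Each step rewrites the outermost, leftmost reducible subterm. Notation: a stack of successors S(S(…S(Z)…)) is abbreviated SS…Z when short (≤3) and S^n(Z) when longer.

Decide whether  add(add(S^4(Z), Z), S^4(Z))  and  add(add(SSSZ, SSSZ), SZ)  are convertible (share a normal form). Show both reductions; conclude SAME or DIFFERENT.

Term A:
  start: add(add(S^4(Z), Z), S^4(Z))
  step 1: add(S(add(SSSZ, Z)), S^4(Z))
  step 2: S(add(add(SSSZ, Z), S^4(Z)))
  step 3: S(add(S(add(SSZ, Z)), S^4(Z)))
  step 4: S(S(add(add(SSZ, Z), S^4(Z))))
  step 5: S(S(add(S(add(SZ, Z)), S^4(Z))))
  step 6: S(S(S(add(add(SZ, Z), S^4(Z)))))
  step 7: S(S(S(add(S(add(Z, Z)), S^4(Z)))))
  step 8: S(S(S(S(add(add(Z, Z), S^4(Z))))))
  step 9: S(S(S(S(add(Z, S^4(Z))))))
  step 10: S^8(Z)

Term B:
  start: add(add(SSSZ, SSSZ), SZ)
  step 1: add(S(add(SSZ, SSSZ)), SZ)
  step 2: S(add(add(SSZ, SSSZ), SZ))
  step 3: S(add(S(add(SZ, SSSZ)), SZ))
  step 4: S(S(add(add(SZ, SSSZ), SZ)))
  step 5: S(S(add(S(add(Z, SSSZ)), SZ)))
  step 6: S(S(S(add(add(Z, SSSZ), SZ))))
  step 7: S(S(S(add(SSSZ, SZ))))
  step 8: S(S(S(S(add(SSZ, SZ)))))
  step 9: S(S(S(S(S(add(SZ, SZ))))))
  step 10: S(S(S(S(S(S(add(Z, SZ)))))))
  step 11: S^7(Z)

Answer: DIFFERENT — A ⇓ S^8(Z), B ⇓ S^7(Z)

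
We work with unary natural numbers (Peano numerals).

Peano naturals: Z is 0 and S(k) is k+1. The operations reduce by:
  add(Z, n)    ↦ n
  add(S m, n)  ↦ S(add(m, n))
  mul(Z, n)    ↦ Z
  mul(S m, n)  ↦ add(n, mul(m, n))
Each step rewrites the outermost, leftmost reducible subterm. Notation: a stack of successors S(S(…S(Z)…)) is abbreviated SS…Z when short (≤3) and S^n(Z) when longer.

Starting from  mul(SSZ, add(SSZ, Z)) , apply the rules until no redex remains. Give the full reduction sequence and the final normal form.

  start: mul(SSZ, add(SSZ, Z))
  step 1: add(add(SSZ, Z), mul(SZ, add(SSZ, Z)))
  step 2: add(S(add(SZ, Z)), mul(SZ, add(SSZ, Z)))
  step 3: S(add(add(SZ, Z), mul(SZ, add(SSZ, Z))))
  step 4: S(add(S(add(Z, Z)), mul(SZ, add(SSZ, Z))))
  step 5: S(S(add(add(Z, Z), mul(SZ, add(SSZ, Z)))))
  step 6: S(S(add(Z, mul(SZ, add(SSZ, Z)))))
  step 7: S(S(mul(SZ, add(SSZ, Z))))
  step 8: S(S(add(add(SSZ, Z), mul(Z, add(SSZ, Z)))))
  step 9: S(S(add(S(add(SZ, Z)), mul(Z, add(SSZ, Z)))))
  step 10: S(S(S(add(add(SZ, Z), mul(Z, add(SSZ, Z))))))
  step 11: S(S(S(add(S(add(Z, Z)), mul(Z, add(SSZ, Z))))))
  step 12: S(S(S(S(add(add(Z, Z), mul(Z, add(SSZ, Z)))))))
  step 13: S(S(S(S(add(Z, mul(Z, add(SSZ, Z)))))))
  step 14: S(S(S(S(mul(Z, add(SSZ, Z))))))
  step 15: S^4(Z)

Answer: normal form = S^4(Z)  (in 15 steps)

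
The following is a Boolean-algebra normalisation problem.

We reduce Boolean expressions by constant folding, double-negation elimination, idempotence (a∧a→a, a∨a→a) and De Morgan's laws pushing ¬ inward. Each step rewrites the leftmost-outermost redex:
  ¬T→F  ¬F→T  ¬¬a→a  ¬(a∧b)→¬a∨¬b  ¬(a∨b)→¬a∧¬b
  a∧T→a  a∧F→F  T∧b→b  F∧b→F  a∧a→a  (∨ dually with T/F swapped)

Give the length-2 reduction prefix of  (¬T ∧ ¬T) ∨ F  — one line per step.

  start: (¬T ∧ ¬T) ∨ F
  [1] ¬T ∧ ¬T
  [2] ¬T

Answer: after 2 steps: ¬T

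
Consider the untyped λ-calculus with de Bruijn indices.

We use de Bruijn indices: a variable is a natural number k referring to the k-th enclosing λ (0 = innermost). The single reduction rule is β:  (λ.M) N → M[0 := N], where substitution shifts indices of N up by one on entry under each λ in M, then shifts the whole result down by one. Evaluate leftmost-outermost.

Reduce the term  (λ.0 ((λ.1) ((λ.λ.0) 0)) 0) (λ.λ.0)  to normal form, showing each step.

Answer: normal form = λ.λ.0  (in 3 steps)

Working:
  start: (λ.0 ((λ.1) ((λ.λ.0) 0)) 0) (λ.λ.0)
  →1  (λ.λ.0) ((λ.λ.λ.0) ((λ.λ.0) (λ.λ.0))) (λ.λ.0)
  →2  (λ.0) (λ.λ.0)
  →3  λ.λ.0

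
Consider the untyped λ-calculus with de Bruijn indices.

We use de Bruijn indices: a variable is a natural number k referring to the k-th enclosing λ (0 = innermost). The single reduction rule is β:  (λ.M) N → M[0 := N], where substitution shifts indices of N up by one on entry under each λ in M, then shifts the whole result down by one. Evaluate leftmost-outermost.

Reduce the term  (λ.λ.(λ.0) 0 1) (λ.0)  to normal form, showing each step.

Answer: normal form = λ.0 (λ.0)  (in 2 steps)

Reduction:
  start: (λ.λ.(λ.0) 0 1) (λ.0)
  →1  λ.(λ.0) 0 (λ.0)
  →2  λ.0 (λ.0)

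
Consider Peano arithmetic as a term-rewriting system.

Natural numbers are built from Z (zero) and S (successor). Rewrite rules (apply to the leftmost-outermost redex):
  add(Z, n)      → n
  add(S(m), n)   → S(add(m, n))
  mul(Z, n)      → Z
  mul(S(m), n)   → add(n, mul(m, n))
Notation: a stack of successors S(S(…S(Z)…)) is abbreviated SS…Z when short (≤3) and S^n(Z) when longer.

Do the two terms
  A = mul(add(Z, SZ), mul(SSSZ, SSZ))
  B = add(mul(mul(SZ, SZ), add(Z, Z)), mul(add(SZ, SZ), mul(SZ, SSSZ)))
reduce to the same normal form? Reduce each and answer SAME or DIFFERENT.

Answer: SAME — A ⇓ S^6(Z), B ⇓ S^6(Z)

Derivation:
Term A:
  start: mul(add(Z, SZ), mul(SSSZ, SSZ))
  step 1: mul(SZ, mul(SSSZ, SSZ))
  step 2: add(mul(SSSZ, SSZ), mul(Z, mul(SSSZ, SSZ)))
  step 3: add(add(SSZ, mul(SSZ, SSZ)), mul(Z, mul(SSSZ, SSZ)))
  step 4: add(S(add(SZ, mul(SSZ, SSZ))), mul(Z, mul(SSSZ, SSZ)))
  step 5: S(add(add(SZ, mul(SSZ, SSZ)), mul(Z, mul(SSSZ, SSZ))))
  step 6: S(add(S(add(Z, mul(SSZ, SSZ))), mul(Z, mul(SSSZ, SSZ))))
  step 7: S(S(add(add(Z, mul(SSZ, SSZ)), mul(Z, mul(SSSZ, SSZ)))))
  step 8: S(S(add(mul(SSZ, SSZ), mul(Z, mul(SSSZ, SSZ)))))
  step 9: S(S(add(add(SSZ, mul(SZ, SSZ)), mul(Z, mul(SSSZ, SSZ)))))
  step 10: S(S(add(S(add(SZ, mul(SZ, SSZ))), mul(Z, mul(SSSZ, SSZ)))))
  step 11: S(S(S(add(add(SZ, mul(SZ, SSZ)), mul(Z, mul(SSSZ, SSZ))))))
  step 12: S(S(S(add(S(add(Z, mul(SZ, SSZ))), mul(Z, mul(SSSZ, SSZ))))))
  step 13: S(S(S(S(add(add(Z, mul(SZ, SSZ)), mul(Z, mul(SSSZ, SSZ)))))))
  step 14: S(S(S(S(add(mul(SZ, SSZ), mul(Z, mul(SSSZ, SSZ)))))))
  step 15: S(S(S(S(add(add(SSZ, mul(Z, SSZ)), mul(Z, mul(SSSZ, SSZ)))))))
  step 16: S(S(S(S(add(S(add(SZ, mul(Z, SSZ))), mul(Z, mul(SSSZ, SSZ)))))))
  step 17: S(S(S(S(S(add(add(SZ, mul(Z, SSZ)), mul(Z, mul(SSSZ, SSZ))))))))
  step 18: S(S(S(S(S(add(S(add(Z, mul(Z, SSZ))), mul(Z, mul(SSSZ, SSZ))))))))
  step 19: S(S(S(S(S(S(add(add(Z, mul(Z, SSZ)), mul(Z, mul(SSSZ, SSZ)))))))))
  step 20: S(S(S(S(S(S(add(mul(Z, SSZ), mul(Z, mul(SSSZ, SSZ)))))))))
  step 21: S(S(S(S(S(S(add(Z, mul(Z, mul(SSSZ, SSZ)))))))))
  step 22: S(S(S(S(S(S(mul(Z, mul(SSSZ, SSZ))))))))
  step 23: S^6(Z)

Term B:
  start: add(mul(mul(SZ, SZ), add(Z, Z)), mul(add(SZ, SZ), mul(SZ, SSSZ)))
  step 1: add(mul(add(SZ, mul(Z, SZ)), add(Z, Z)), mul(add(SZ, SZ), mul(SZ, SSSZ)))
  step 2: add(mul(S(add(Z, mul(Z, SZ))), add(Z, Z)), mul(add(SZ, SZ), mul(SZ, SSSZ)))
  step 3: add(add(add(Z, Z), mul(add(Z, mul(Z, SZ)), add(Z, Z))), mul(add(SZ, SZ), mul(SZ, SSSZ)))
  step 4: add(add(Z, mul(add(Z, mul(Z, SZ)), add(Z, Z))), mul(add(SZ, SZ), mul(SZ, SSSZ)))
  step 5: add(mul(add(Z, mul(Z, SZ)), add(Z, Z)), mul(add(SZ, SZ), mul(SZ, SSSZ)))
  step 6: add(mul(mul(Z, SZ), add(Z, Z)), mul(add(SZ, SZ), mul(SZ, SSSZ)))
  step 7: add(mul(Z, add(Z, Z)), mul(add(SZ, SZ), mul(SZ, SSSZ)))
  step 8: add(Z, mul(add(SZ, SZ), mul(SZ, SSSZ)))
  step 9: mul(add(SZ, SZ), mul(SZ, SSSZ))
  step 10: mul(S(add(Z, SZ)), mul(SZ, SSSZ))
  step 11: add(mul(SZ, SSSZ), mul(add(Z, SZ), mul(SZ, SSSZ)))
  step 12: add(add(SSSZ, mul(Z, SSSZ)), mul(add(Z, SZ), mul(SZ, SSSZ)))
  step 13: add(S(add(SSZ, mul(Z, SSSZ))), mul(add(Z, SZ), mul(SZ, SSSZ)))
  step 14: S(add(add(SSZ, mul(Z, SSSZ)), mul(add(Z, SZ), mul(SZ, SSSZ))))
  step 15: S(add(S(add(SZ, mul(Z, SSSZ))), mul(add(Z, SZ), mul(SZ, SSSZ))))
  step 16: S(S(add(add(SZ, mul(Z, SSSZ)), mul(add(Z, SZ), mul(SZ, SSSZ)))))
  step 17: S(S(add(S(add(Z, mul(Z, SSSZ))), mul(add(Z, SZ), mul(SZ, SSSZ)))))
  step 18: S(S(S(add(add(Z, mul(Z, SSSZ)), mul(add(Z, SZ), mul(SZ, SSSZ))))))
  step 19: S(S(S(add(mul(Z, SSSZ), mul(add(Z, SZ), mul(SZ, SSSZ))))))
  step 20: S(S(S(add(Z, mul(add(Z, SZ), mul(SZ, SSSZ))))))
  step 21: S(S(S(mul(add(Z, SZ), mul(SZ, SSSZ)))))
  step 22: S(S(S(mul(SZ, mul(SZ, SSSZ)))))
  step 23: S(S(S(add(mul(SZ, SSSZ), mul(Z, mul(SZ, SSSZ))))))
  step 24: S(S(S(add(add(SSSZ, mul(Z, SSSZ)), mul(Z, mul(SZ, SSSZ))))))
  step 25: S(S(S(add(S(add(SSZ, mul(Z, SSSZ))), mul(Z, mul(SZ, SSSZ))))))
  step 26: S(S(S(S(add(add(SSZ, mul(Z, SSSZ)), mul(Z, mul(SZ, SSSZ)))))))
  step 27: S(S(S(S(add(S(add(SZ, mul(Z, SSSZ))), mul(Z, mul(SZ, SSSZ)))))))
  step 28: S(S(S(S(S(add(add(SZ, mul(Z, SSSZ)), mul(Z, mul(SZ, SSSZ))))))))
  step 29: S(S(S(S(S(add(S(add(Z, mul(Z, SSSZ))), mul(Z, mul(SZ, SSSZ))))))))
  step 30: S(S(S(S(S(S(add(add(Z, mul(Z, SSSZ)), mul(Z, mul(SZ, SSSZ)))))))))
  step 31: S(S(S(S(S(S(add(mul(Z, SSSZ), mul(Z, mul(SZ, SSSZ)))))))))
  step 32: S(S(S(S(S(S(add(Z, mul(Z, mul(SZ, SSSZ)))))))))
  step 33: S(S(S(S(S(S(mul(Z, mul(SZ, SSSZ))))))))
  step 34: S^6(Z)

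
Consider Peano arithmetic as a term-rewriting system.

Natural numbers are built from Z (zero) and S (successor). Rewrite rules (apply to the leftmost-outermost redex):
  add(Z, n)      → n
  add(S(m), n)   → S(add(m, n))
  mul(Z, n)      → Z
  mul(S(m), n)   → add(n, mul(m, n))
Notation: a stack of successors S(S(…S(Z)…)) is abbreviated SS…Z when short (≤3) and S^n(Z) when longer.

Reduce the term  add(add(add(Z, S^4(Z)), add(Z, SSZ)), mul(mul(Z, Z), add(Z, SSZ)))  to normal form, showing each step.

  start: add(add(add(Z, S^4(Z)), add(Z, SSZ)), mul(mul(Z, Z), add(Z, SSZ)))
  →1  add(add(S^4(Z), add(Z, SSZ)), mul(mul(Z, Z), add(Z, SSZ)))
  →2  add(S(add(SSSZ, add(Z, SSZ))), mul(mul(Z, Z), add(Z, SSZ)))
  →3  S(add(add(SSSZ, add(Z, SSZ)), mul(mul(Z, Z), add(Z, SSZ))))
  →4  S(add(S(add(SSZ, add(Z, SSZ))), mul(mul(Z, Z), add(Z, SSZ))))
  →5  S(S(add(add(SSZ, add(Z, SSZ)), mul(mul(Z, Z), add(Z, SSZ)))))
  →6  S(S(add(S(add(SZ, add(Z, SSZ))), mul(mul(Z, Z), add(Z, SSZ)))))
  →7  S(S(S(add(add(SZ, add(Z, SSZ)), mul(mul(Z, Z), add(Z, SSZ))))))
  →8  S(S(S(add(S(add(Z, add(Z, SSZ))), mul(mul(Z, Z), add(Z, SSZ))))))
  →9  S(S(S(S(add(add(Z, add(Z, SSZ)), mul(mul(Z, Z), add(Z, SSZ)))))))
  →10  S(S(S(S(add(add(Z, SSZ), mul(mul(Z, Z), add(Z, SSZ)))))))
  →11  S(S(S(S(add(SSZ, mul(mul(Z, Z), add(Z, SSZ)))))))
  →12  S(S(S(S(S(add(SZ, mul(mul(Z, Z), add(Z, SSZ))))))))
  →13  S(S(S(S(S(S(add(Z, mul(mul(Z, Z), add(Z, SSZ)))))))))
  →14  S(S(S(S(S(S(mul(mul(Z, Z), add(Z, SSZ))))))))
  →15  S(S(S(S(S(S(mul(Z, add(Z, SSZ))))))))
  →16  S^6(Z)

Answer: normal form = S^6(Z)  (in 16 steps)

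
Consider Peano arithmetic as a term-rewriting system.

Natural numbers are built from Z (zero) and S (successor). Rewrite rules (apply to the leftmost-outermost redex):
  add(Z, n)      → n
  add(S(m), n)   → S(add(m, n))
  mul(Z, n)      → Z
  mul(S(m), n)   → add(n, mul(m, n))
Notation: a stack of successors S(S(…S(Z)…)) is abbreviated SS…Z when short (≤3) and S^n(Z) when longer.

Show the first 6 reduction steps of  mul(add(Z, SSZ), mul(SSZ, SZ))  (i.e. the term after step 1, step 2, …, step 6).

  start: mul(add(Z, SSZ), mul(SSZ, SZ))
  →1  mul(SSZ, mul(SSZ, SZ))
  →2  add(mul(SSZ, SZ), mul(SZ, mul(SSZ, SZ)))
  →3  add(add(SZ, mul(SZ, SZ)), mul(SZ, mul(SSZ, SZ)))
  →4  add(S(add(Z, mul(SZ, SZ))), mul(SZ, mul(SSZ, SZ)))
  →5  S(add(add(Z, mul(SZ, SZ)), mul(SZ, mul(SSZ, SZ))))
  →6  S(add(mul(SZ, SZ), mul(SZ, mul(SSZ, SZ))))

Answer: after 6 steps: S(add(mul(SZ, SZ), mul(SZ, mul(SSZ, SZ))))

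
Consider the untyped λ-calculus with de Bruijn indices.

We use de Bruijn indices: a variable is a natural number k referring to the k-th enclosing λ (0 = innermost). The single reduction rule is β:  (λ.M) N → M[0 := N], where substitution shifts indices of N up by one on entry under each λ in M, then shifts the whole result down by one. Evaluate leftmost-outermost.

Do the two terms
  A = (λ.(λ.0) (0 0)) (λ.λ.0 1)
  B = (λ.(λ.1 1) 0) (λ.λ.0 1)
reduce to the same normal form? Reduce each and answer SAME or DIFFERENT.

Term A:
  start: (λ.(λ.0) (0 0)) (λ.λ.0 1)
  step 1: (λ.0) ((λ.λ.0 1) (λ.λ.0 1))
  step 2: (λ.λ.0 1) (λ.λ.0 1)
  step 3: λ.0 (λ.λ.0 1)

Term B:
  start: (λ.(λ.1 1) 0) (λ.λ.0 1)
  step 1: (λ.(λ.λ.0 1) (λ.λ.0 1)) (λ.λ.0 1)
  step 2: (λ.λ.0 1) (λ.λ.0 1)
  step 3: λ.0 (λ.λ.0 1)

Answer: SAME — A ⇓ λ.0 (λ.λ.0 1), B ⇓ λ.0 (λ.λ.0 1)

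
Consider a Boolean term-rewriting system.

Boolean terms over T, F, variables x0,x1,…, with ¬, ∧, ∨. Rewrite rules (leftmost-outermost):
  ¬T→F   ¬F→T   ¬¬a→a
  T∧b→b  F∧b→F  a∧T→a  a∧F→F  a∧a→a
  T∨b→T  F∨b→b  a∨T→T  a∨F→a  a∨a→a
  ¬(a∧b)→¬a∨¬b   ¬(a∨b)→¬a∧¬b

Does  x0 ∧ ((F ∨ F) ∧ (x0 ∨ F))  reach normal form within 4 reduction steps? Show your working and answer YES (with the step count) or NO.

  start: x0 ∧ ((F ∨ F) ∧ (x0 ∨ F))
  →1  x0 ∧ (F ∧ (x0 ∨ F))
  →2  x0 ∧ F
  →3  F

Answer: YES — reaches normal form F in 3 ≤ 4 steps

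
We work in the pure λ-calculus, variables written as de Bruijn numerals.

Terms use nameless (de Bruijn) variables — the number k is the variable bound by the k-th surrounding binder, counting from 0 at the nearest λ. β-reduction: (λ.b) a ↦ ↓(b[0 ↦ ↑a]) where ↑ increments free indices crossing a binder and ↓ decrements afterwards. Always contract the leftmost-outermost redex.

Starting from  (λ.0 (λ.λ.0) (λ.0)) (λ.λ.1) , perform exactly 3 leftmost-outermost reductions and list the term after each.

Answer: after 3 steps: λ.λ.0

Reduction:
  start: (λ.0 (λ.λ.0) (λ.0)) (λ.λ.1)
  [1] (λ.λ.1) (λ.λ.0) (λ.0)
  [2] (λ.λ.λ.0) (λ.0)
  [3] λ.λ.0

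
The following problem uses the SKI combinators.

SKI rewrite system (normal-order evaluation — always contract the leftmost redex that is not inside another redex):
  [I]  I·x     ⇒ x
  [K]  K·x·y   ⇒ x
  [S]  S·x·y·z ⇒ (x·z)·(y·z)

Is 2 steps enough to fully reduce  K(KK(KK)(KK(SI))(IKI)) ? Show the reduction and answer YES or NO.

Answer: NO — after 2 steps the term is K(KK(SI)), not yet normal

Reduction:
  start: K(KK(KK)(KK(SI))(IKI))
  →1  K(K(KK(SI))(IKI))
  →2  K(KK(SI))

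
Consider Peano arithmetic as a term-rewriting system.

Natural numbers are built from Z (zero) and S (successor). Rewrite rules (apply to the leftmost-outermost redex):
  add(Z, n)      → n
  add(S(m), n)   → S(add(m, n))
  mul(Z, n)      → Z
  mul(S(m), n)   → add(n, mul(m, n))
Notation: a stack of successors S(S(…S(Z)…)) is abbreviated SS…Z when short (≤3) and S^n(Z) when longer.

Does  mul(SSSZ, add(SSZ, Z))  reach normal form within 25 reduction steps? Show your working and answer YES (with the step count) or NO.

Answer: YES — reaches normal form S^6(Z) in 22 ≤ 25 steps

Working:
  start: mul(SSSZ, add(SSZ, Z))
  →1  add(add(SSZ, Z), mul(SSZ, add(SSZ, Z)))
  →2  add(S(add(SZ, Z)), mul(SSZ, add(SSZ, Z)))
  →3  S(add(add(SZ, Z), mul(SSZ, add(SSZ, Z))))
  →4  S(add(S(add(Z, Z)), mul(SSZ, add(SSZ, Z))))
  →5  S(S(add(add(Z, Z), mul(SSZ, add(SSZ, Z)))))
  →6  S(S(add(Z, mul(SSZ, add(SSZ, Z)))))
  →7  S(S(mul(SSZ, add(SSZ, Z))))
  →8  S(S(add(add(SSZ, Z), mul(SZ, add(SSZ, Z)))))
  →9  S(S(add(S(add(SZ, Z)), mul(SZ, add(SSZ, Z)))))
  →10  S(S(S(add(add(SZ, Z), mul(SZ, add(SSZ, Z))))))
  →11  S(S(S(add(S(add(Z, Z)), mul(SZ, add(SSZ, Z))))))
  →12  S(S(S(S(add(add(Z, Z), mul(SZ, add(SSZ, Z)))))))
  →13  S(S(S(S(add(Z, mul(SZ, add(SSZ, Z)))))))
  →14  S(S(S(S(mul(SZ, add(SSZ, Z))))))
  →15  S(S(S(S(add(add(SSZ, Z), mul(Z, add(SSZ, Z)))))))
  →16  S(S(S(S(add(S(add(SZ, Z)), mul(Z, add(SSZ, Z)))))))
  →17  S(S(S(S(S(add(add(SZ, Z), mul(Z, add(SSZ, Z))))))))
  →18  S(S(S(S(S(add(S(add(Z, Z)), mul(Z, add(SSZ, Z))))))))
  →19  S(S(S(S(S(S(add(add(Z, Z), mul(Z, add(SSZ, Z)))))))))
  →20  S(S(S(S(S(S(add(Z, mul(Z, add(SSZ, Z)))))))))
  →21  S(S(S(S(S(S(mul(Z, add(SSZ, Z))))))))
  →22  S^6(Z)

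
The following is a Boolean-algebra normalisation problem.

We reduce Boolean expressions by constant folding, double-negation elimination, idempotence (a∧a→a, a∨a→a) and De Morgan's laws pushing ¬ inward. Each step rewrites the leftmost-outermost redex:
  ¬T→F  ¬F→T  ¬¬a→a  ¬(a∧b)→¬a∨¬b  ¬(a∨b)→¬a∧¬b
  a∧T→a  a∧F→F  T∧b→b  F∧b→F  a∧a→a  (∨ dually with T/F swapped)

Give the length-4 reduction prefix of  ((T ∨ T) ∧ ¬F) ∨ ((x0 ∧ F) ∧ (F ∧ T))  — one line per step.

  start: ((T ∨ T) ∧ ¬F) ∨ ((x0 ∧ F) ∧ (F ∧ T))
  [1] (T ∧ ¬F) ∨ ((x0 ∧ F) ∧ (F ∧ T))
  [2] ¬F ∨ ((x0 ∧ F) ∧ (F ∧ T))
  [3] T ∨ ((x0 ∧ F) ∧ (F ∧ T))
  [4] T

Answer: after 4 steps: T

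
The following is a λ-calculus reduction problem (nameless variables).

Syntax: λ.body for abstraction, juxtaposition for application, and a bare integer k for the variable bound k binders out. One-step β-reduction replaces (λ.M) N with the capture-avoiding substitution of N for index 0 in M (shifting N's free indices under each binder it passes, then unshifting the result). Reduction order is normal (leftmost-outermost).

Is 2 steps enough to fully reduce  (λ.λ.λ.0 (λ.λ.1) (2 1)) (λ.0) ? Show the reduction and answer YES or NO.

Answer: YES — reaches normal form λ.λ.0 (λ.λ.1) 1 in 2 ≤ 2 steps

Working:
  start: (λ.λ.λ.0 (λ.λ.1) (2 1)) (λ.0)
  [1] λ.λ.0 (λ.λ.1) ((λ.0) 1)
  [2] λ.λ.0 (λ.λ.1) 1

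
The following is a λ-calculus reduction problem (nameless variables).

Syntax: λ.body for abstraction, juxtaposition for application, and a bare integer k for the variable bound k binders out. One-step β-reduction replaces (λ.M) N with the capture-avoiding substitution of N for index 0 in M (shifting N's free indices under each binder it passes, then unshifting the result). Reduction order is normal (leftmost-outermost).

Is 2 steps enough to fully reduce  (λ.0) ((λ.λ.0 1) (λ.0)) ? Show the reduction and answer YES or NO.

Answer: YES — reaches normal form λ.0 (λ.0) in 2 ≤ 2 steps

Reduction:
  start: (λ.0) ((λ.λ.0 1) (λ.0))
  step 1: (λ.λ.0 1) (λ.0)
  step 2: λ.0 (λ.0)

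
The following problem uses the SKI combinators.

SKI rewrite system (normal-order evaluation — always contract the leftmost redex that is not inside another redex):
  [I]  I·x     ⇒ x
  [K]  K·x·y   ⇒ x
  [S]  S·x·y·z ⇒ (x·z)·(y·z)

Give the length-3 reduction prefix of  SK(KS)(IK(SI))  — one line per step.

  start: SK(KS)(IK(SI))
  step 1: K(IK(SI))(KS(IK(SI)))
  step 2: IK(SI)
  step 3: K(SI)

Answer: after 3 steps: K(SI)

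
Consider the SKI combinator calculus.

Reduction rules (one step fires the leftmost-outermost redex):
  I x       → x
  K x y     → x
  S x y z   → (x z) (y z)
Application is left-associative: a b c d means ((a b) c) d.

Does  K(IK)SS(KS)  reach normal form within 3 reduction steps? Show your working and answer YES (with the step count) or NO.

Answer: YES — reaches normal form S in 3 ≤ 3 steps

Reduction:
  start: K(IK)SS(KS)
  step 1: IKS(KS)
  step 2: KS(KS)
  step 3: S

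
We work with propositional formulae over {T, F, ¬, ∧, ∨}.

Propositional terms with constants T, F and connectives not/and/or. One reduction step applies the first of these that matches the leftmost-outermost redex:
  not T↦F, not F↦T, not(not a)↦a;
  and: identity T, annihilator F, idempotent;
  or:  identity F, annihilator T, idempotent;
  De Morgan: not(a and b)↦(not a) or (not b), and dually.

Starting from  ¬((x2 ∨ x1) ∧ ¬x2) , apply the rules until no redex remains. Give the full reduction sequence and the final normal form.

  start: ¬((x2 ∨ x1) ∧ ¬x2)
  [1] ¬(x2 ∨ x1) ∨ ¬¬x2
  [2] (¬x2 ∧ ¬x1) ∨ ¬¬x2
  [3] (¬x2 ∧ ¬x1) ∨ x2

Answer: normal form = (¬x2 ∧ ¬x1) ∨ x2  (in 3 steps)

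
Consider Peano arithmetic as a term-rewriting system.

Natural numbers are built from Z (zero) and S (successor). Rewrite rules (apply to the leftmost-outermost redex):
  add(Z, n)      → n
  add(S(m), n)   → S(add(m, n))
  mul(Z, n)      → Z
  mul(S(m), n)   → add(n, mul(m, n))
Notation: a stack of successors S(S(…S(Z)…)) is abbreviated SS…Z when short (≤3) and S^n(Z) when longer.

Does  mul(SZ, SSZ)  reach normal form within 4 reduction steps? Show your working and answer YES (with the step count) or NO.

  start: mul(SZ, SSZ)
  →1  add(SSZ, mul(Z, SSZ))
  →2  S(add(SZ, mul(Z, SSZ)))
  →3  S(S(add(Z, mul(Z, SSZ))))
  →4  S(S(mul(Z, SSZ)))

Answer: NO — after 4 steps the term is S(S(mul(Z, SSZ))), not yet normal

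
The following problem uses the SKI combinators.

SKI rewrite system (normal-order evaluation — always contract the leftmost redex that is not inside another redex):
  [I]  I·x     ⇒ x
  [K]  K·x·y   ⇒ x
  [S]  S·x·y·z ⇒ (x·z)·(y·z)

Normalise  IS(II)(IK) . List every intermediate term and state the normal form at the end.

  start: IS(II)(IK)
  [1] S(II)(IK)
  [2] SI(IK)
  [3] SIK

Answer: normal form = SIK  (in 3 steps)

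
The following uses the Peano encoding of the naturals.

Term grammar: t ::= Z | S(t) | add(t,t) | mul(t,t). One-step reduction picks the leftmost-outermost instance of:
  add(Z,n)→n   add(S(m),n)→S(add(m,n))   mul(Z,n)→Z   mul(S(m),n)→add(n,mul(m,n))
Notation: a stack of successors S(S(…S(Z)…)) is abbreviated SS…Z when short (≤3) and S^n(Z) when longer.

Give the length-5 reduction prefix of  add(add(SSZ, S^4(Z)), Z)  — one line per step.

  start: add(add(SSZ, S^4(Z)), Z)
  →1  add(S(add(SZ, S^4(Z))), Z)
  →2  S(add(add(SZ, S^4(Z)), Z))
  →3  S(add(S(add(Z, S^4(Z))), Z))
  →4  S(S(add(add(Z, S^4(Z)), Z)))
  →5  S(S(add(S^4(Z), Z)))

Answer: after 5 steps: S(S(add(S^4(Z), Z)))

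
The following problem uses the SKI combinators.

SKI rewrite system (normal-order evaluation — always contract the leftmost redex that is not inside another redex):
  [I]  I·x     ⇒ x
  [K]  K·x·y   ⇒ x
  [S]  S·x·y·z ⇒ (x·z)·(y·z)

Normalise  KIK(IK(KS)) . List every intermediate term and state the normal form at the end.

  start: KIK(IK(KS))
  [1] I(IK(KS))
  [2] IK(KS)
  [3] K(KS)

Answer: normal form = K(KS)  (in 3 steps)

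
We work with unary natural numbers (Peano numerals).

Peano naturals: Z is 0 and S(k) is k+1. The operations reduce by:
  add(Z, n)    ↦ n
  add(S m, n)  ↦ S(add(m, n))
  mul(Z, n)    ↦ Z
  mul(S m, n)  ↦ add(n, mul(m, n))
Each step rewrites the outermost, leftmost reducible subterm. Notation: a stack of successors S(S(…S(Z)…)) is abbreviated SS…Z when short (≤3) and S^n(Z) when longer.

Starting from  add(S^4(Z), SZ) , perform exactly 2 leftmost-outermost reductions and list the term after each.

Answer: after 2 steps: S(S(add(SSZ, SZ)))

Working:
  start: add(S^4(Z), SZ)
  →1  S(add(SSSZ, SZ))
  →2  S(S(add(SSZ, SZ)))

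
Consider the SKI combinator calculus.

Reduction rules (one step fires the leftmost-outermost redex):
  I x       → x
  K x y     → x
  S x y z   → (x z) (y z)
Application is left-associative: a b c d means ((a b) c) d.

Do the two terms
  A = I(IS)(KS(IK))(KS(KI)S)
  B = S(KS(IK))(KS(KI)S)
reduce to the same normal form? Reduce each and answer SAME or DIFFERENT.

Answer: SAME — A ⇓ SS(SS), B ⇓ SS(SS)

Derivation:
Term A:
  start: I(IS)(KS(IK))(KS(KI)S)
  step 1: IS(KS(IK))(KS(KI)S)
  step 2: S(KS(IK))(KS(KI)S)
  step 3: SS(KS(KI)S)
  step 4: SS(SS)

Term B:
  start: S(KS(IK))(KS(KI)S)
  step 1: SS(KS(KI)S)
  step 2: SS(SS)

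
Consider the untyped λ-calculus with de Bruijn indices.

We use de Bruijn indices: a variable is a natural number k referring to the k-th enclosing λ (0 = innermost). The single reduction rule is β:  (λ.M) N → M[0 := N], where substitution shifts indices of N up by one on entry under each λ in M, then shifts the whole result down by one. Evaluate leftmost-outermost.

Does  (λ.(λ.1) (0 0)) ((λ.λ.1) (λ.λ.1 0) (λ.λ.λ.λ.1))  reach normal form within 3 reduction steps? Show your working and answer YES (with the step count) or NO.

  start: (λ.(λ.1) (0 0)) ((λ.λ.1) (λ.λ.1 0) (λ.λ.λ.λ.1))
  →1  (λ.(λ.λ.1) (λ.λ.1 0) (λ.λ.λ.λ.1)) ((λ.λ.1) (λ.λ.1 0) (λ.λ.λ.λ.1) ((λ.λ.1) (λ.λ.1 0) (λ.λ.λ.λ.1)))
  →2  (λ.λ.1) (λ.λ.1 0) (λ.λ.λ.λ.1)
  →3  (λ.λ.λ.1 0) (λ.λ.λ.λ.1)

Answer: NO — after 3 steps the term is (λ.λ.λ.1 0) (λ.λ.λ.λ.1), not yet normal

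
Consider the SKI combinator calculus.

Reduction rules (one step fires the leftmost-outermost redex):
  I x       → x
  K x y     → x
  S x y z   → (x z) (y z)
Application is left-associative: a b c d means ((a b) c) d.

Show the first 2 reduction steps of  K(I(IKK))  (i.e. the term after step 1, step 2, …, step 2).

Answer: after 2 steps: K(KK)

Reduction:
  start: K(I(IKK))
  [1] K(IKK)
  [2] K(KK)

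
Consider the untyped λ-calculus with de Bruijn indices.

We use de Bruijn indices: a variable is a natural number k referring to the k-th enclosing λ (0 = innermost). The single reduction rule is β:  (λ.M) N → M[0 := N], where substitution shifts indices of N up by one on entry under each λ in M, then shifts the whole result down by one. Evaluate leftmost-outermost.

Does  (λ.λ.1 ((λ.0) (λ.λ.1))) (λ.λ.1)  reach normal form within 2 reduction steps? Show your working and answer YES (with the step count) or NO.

Answer: NO — after 2 steps the term is λ.λ.(λ.0) (λ.λ.1), not yet normal

Working:
  start: (λ.λ.1 ((λ.0) (λ.λ.1))) (λ.λ.1)
  →1  λ.(λ.λ.1) ((λ.0) (λ.λ.1))
  →2  λ.λ.(λ.0) (λ.λ.1)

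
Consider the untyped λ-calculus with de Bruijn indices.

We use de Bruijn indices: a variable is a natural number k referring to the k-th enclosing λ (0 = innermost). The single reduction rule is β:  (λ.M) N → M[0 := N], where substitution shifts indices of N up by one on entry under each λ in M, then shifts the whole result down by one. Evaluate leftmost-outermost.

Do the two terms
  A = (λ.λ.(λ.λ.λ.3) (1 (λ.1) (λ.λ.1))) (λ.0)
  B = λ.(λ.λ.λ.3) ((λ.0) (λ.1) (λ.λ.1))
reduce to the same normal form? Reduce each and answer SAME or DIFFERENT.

Term A:
  start: (λ.λ.(λ.λ.λ.3) (1 (λ.1) (λ.λ.1))) (λ.0)
  →1  λ.(λ.λ.λ.3) ((λ.0) (λ.1) (λ.λ.1))
  →2  λ.λ.λ.2

Term B:
  start: λ.(λ.λ.λ.3) ((λ.0) (λ.1) (λ.λ.1))
  →1  λ.λ.λ.2

Answer: SAME — A ⇓ λ.λ.λ.2, B ⇓ λ.λ.λ.2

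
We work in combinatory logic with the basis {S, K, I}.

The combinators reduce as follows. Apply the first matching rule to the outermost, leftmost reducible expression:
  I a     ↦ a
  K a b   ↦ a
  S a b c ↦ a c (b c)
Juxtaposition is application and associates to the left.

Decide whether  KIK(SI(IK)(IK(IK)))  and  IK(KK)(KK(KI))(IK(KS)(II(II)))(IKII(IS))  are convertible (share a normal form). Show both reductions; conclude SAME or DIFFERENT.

Answer: DIFFERENT — A ⇓ K, B ⇓ KS

Reduction:
Term A:
  start: KIK(SI(IK)(IK(IK)))
  →1  I(SI(IK)(IK(IK)))
  →2  SI(IK)(IK(IK))
  →3  I(IK(IK))(IK(IK(IK)))
  →4  IK(IK)(IK(IK(IK)))
  →5  K(IK)(IK(IK(IK)))
  →6  IK
  →7  K

Term B:
  start: IK(KK)(KK(KI))(IK(KS)(II(II)))(IKII(IS))
  →1  K(KK)(KK(KI))(IK(KS)(II(II)))(IKII(IS))
  →2  KK(IK(KS)(II(II)))(IKII(IS))
  →3  K(IKII(IS))
  →4  K(KII(IS))
  →5  K(I(IS))
  →6  K(IS)
  →7  KS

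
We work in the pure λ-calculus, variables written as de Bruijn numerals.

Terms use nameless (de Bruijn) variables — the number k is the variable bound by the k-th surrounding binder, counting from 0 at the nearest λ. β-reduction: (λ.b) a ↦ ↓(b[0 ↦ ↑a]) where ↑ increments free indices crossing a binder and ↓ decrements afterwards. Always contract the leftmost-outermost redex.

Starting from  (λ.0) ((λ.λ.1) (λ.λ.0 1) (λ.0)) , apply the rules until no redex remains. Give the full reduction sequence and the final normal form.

  start: (λ.0) ((λ.λ.1) (λ.λ.0 1) (λ.0))
  step 1: (λ.λ.1) (λ.λ.0 1) (λ.0)
  step 2: (λ.λ.λ.0 1) (λ.0)
  step 3: λ.λ.0 1

Answer: normal form = λ.λ.0 1  (in 3 steps)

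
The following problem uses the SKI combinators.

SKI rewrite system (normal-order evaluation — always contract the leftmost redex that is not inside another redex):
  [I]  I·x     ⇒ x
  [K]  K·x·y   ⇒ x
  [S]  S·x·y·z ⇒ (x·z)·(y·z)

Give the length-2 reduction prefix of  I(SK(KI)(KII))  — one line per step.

Answer: after 2 steps: K(KII)(KI(KII))

Working:
  start: I(SK(KI)(KII))
  →1  SK(KI)(KII)
  →2  K(KII)(KI(KII))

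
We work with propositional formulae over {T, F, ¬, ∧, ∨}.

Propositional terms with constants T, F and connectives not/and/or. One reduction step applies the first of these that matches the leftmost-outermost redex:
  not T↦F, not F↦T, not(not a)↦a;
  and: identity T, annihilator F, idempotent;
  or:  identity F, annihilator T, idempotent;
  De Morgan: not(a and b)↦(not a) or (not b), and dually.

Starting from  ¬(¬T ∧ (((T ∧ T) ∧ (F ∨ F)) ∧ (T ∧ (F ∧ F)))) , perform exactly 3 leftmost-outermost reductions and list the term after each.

  start: ¬(¬T ∧ (((T ∧ T) ∧ (F ∨ F)) ∧ (T ∧ (F ∧ F))))
  [1] ¬¬T ∨ ¬(((T ∧ T) ∧ (F ∨ F)) ∧ (T ∧ (F ∧ F)))
  [2] T ∨ ¬(((T ∧ T) ∧ (F ∨ F)) ∧ (T ∧ (F ∧ F)))
  [3] T

Answer: after 3 steps: T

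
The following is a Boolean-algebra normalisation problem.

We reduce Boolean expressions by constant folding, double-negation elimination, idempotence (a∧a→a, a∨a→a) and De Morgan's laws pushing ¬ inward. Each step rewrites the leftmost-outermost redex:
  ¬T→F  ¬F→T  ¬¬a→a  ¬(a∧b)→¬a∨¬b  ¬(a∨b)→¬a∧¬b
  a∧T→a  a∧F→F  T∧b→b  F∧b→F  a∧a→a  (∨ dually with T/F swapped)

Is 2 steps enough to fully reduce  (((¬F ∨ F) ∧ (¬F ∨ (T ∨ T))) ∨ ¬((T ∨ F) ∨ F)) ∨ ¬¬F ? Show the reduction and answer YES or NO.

  start: (((¬F ∨ F) ∧ (¬F ∨ (T ∨ T))) ∨ ¬((T ∨ F) ∨ F)) ∨ ¬¬F
  [1] ((¬F ∧ (¬F ∨ (T ∨ T))) ∨ ¬((T ∨ F) ∨ F)) ∨ ¬¬F
  [2] ((T ∧ (¬F ∨ (T ∨ T))) ∨ ¬((T ∨ F) ∨ F)) ∨ ¬¬F

Answer: NO — after 2 steps the term is ((T ∧ (¬F ∨ (T ∨ T))) ∨ ¬((T ∨ F) ∨ F)) ∨ ¬¬F, not yet normal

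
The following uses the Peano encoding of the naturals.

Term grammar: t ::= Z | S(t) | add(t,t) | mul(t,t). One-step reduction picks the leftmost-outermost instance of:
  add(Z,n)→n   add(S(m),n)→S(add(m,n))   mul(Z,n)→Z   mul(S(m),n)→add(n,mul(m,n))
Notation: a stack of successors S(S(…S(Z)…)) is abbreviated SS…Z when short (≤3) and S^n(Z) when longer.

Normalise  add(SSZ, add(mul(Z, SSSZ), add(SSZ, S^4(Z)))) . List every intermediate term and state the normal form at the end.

Answer: normal form = S^8(Z)  (in 8 steps)

Working:
  start: add(SSZ, add(mul(Z, SSSZ), add(SSZ, S^4(Z))))
  [1] S(add(SZ, add(mul(Z, SSSZ), add(SSZ, S^4(Z)))))
  [2] S(S(add(Z, add(mul(Z, SSSZ), add(SSZ, S^4(Z))))))
  [3] S(S(add(mul(Z, SSSZ), add(SSZ, S^4(Z)))))
  [4] S(S(add(Z, add(SSZ, S^4(Z)))))
  [5] S(S(add(SSZ, S^4(Z))))
  [6] S(S(S(add(SZ, S^4(Z)))))
  [7] S(S(S(S(add(Z, S^4(Z))))))
  [8] S^8(Z)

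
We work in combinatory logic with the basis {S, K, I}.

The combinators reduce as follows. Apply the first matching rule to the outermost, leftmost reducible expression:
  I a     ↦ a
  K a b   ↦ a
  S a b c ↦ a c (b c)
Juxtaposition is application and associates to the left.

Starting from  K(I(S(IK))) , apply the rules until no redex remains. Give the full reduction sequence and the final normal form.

  start: K(I(S(IK)))
  →1  K(S(IK))
  →2  K(SK)

Answer: normal form = K(SK)  (in 2 steps)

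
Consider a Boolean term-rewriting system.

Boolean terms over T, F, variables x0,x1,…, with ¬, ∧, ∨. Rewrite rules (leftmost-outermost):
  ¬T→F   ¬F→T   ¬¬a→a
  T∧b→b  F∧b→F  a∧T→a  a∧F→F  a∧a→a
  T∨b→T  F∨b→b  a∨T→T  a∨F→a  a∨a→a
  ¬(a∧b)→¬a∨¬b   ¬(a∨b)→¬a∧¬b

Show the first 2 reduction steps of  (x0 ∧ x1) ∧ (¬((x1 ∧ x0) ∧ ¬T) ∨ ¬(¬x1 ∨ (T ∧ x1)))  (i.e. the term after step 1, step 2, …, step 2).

  start: (x0 ∧ x1) ∧ (¬((x1 ∧ x0) ∧ ¬T) ∨ ¬(¬x1 ∨ (T ∧ x1)))
  →1  (x0 ∧ x1) ∧ ((¬(x1 ∧ x0) ∨ ¬¬T) ∨ ¬(¬x1 ∨ (T ∧ x1)))
  →2  (x0 ∧ x1) ∧ (((¬x1 ∨ ¬x0) ∨ ¬¬T) ∨ ¬(¬x1 ∨ (T ∧ x1)))

Answer: after 2 steps: (x0 ∧ x1) ∧ (((¬x1 ∨ ¬x0) ∨ ¬¬T) ∨ ¬(¬x1 ∨ (T ∧ x1)))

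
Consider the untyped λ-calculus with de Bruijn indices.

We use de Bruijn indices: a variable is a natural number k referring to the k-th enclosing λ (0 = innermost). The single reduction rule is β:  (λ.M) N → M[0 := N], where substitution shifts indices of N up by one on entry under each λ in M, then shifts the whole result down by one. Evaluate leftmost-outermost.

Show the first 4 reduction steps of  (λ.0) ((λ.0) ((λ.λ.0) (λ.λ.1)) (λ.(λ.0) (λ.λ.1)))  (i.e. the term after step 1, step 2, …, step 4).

  start: (λ.0) ((λ.0) ((λ.λ.0) (λ.λ.1)) (λ.(λ.0) (λ.λ.1)))
  step 1: (λ.0) ((λ.λ.0) (λ.λ.1)) (λ.(λ.0) (λ.λ.1))
  step 2: (λ.λ.0) (λ.λ.1) (λ.(λ.0) (λ.λ.1))
  step 3: (λ.0) (λ.(λ.0) (λ.λ.1))
  step 4: λ.(λ.0) (λ.λ.1)

Answer: after 4 steps: λ.(λ.0) (λ.λ.1)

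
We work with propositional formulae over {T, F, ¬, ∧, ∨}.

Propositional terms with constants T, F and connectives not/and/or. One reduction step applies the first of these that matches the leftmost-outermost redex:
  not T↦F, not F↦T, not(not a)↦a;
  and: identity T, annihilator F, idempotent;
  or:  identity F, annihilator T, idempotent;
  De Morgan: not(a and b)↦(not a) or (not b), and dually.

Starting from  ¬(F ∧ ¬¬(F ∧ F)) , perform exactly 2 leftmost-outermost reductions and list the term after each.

  start: ¬(F ∧ ¬¬(F ∧ F))
  →1  ¬F ∨ ¬¬¬(F ∧ F)
  →2  T ∨ ¬¬¬(F ∧ F)

Answer: after 2 steps: T ∨ ¬¬¬(F ∧ F)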